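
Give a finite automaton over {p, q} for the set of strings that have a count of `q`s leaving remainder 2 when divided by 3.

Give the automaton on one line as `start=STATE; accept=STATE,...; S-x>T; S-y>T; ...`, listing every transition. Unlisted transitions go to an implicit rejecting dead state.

Keep the running count of `q`s modulo 3: each `q` advances along the cycle s0 → s1 → s2 → s0 while other symbols loop. Accept at s2.
        p   q  
>  s0   s0  s1 
   s1   s1  s2 
 * s2   s2  s0 
(> = start, * = accepting)

start=s0; accept=s2; s0-p>s0; s0-q>s1; s1-p>s1; s1-q>s2; s2-p>s2; s2-q>s0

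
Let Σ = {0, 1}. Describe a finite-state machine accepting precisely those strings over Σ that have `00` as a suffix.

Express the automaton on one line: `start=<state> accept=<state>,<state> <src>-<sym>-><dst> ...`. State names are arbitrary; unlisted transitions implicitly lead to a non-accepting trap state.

Remember how much of `00` the current input suffix matches. State S0 means no match yet; S1 means the last symbol is `0`; S2 means the last 2 symbols are `00`. Only S2 accepts. On a mismatch, fall back to the longest proper suffix that is still a prefix of `00`.
With 3 states:
        0   1  
>  S0   S1  S0 
   S1   S2  S0 
 * S2   S2  S0 
(> = start, * = accepting)

start=S0 accept=S2 S0-0->S1 S0-1->S0 S1-0->S2 S1-1->S0 S2-0->S2 S2-1->S0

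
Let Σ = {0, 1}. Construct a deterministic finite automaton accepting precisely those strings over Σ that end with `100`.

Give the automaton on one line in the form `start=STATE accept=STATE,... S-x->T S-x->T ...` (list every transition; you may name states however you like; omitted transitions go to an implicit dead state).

Remember how much of `100` the current input suffix matches. State A means no match yet; B means the last symbol is `1`; C means the last 2 symbols are `10`; D means the last 3 symbols are `100`. Only D accepts. On a mismatch, fall back to the longest proper suffix that is still a prefix of `100`.
       0  1 
>  A   A  B 
   B   C  B 
   C   D  B 
 * D   A  B 
(> = start, * = accepting)

start=A accept=D A-0->A A-1->B B-0->C B-1->B C-0->D C-1->B D-0->A D-1->B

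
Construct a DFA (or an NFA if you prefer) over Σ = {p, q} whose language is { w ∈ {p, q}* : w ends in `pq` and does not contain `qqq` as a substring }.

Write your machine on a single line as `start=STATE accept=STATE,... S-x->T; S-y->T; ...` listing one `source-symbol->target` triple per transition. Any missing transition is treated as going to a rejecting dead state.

Handle the two conditions separately and then intersect. The first has 3 states tracking how much of the suffix `pq` has currently been matched; the second has 4 states tracking partial matches of the forbidden pattern `qqq`. A product state is a pair (one from each), accepting exactly when both do.
8 states suffice.
        p   q  
>  S0   S1  S2 
   S1   S1  S3 
   S2   S1  S4 
 * S3   S1  S4 
   S4   S1  S5 
   S5   S6  S5 
   S6   S6  S7 
   S7   S6  S5 
(> = start, * = accepting)

start=S0; accept=S3; S0-p->S1; S0-q->S2; S1-p->S1; S1-q->S3; S2-p->S1; S2-q->S4; S3-p->S1; S3-q->S4; S4-p->S1; S4-q->S5; S5-p->S6; S5-q->S5; S6-p->S6; S6-q->S7; S7-p->S6; S7-q->S5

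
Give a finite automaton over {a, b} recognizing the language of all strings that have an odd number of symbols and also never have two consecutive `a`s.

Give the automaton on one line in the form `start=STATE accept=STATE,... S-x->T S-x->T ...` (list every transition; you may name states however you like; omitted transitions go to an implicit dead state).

start=s0 accept=s1,s2 s0-a->s1 s0-b->s2 s1-a->s3 s1-b->s0 s2-a->s4 s2-b->s0 s3-a->s3 s3-b->s3 s4-a->s3 s4-b->s2

Run two small machines in parallel and take their product. One (2 states) tracks the input length modulo 2; the other (3 states) tracks partial matches of the forbidden pattern `aa`. Each combined state is a pair, one component from each; accept when both components accept. Equivalent product states are then merged.
A 5-state machine:
        a   b  
>  s0   s1  s2 
 * s1   s3  s0 
 * s2   s4  s0 
   s3   s3  s3 
   s4   s3  s2 
(> = start, * = accepting)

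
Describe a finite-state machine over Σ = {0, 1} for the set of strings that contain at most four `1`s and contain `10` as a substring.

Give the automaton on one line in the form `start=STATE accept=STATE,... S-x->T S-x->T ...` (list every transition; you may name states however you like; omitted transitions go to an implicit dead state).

Run two small machines in parallel and take their product. One (6 states) tracks the count of `1`s, saturating at 5; the other (3 states) tracks whether and how much of `10` has been seen. Each combined state is a pair, one component from each; accept when both components accept.
11 states suffice.
          0    1  
>  q0     q0   q1 
   q1     q2   q3 
 * q2     q2   q4 
   q3     q4   q5 
 * q4     q4   q6 
   q5     q6   q7 
 * q6     q6   q8 
   q7     q8   q9 
 * q8     q8  q10 
   q9    q10   q9 
   q10   q10  q10 
(> = start, * = accepting)

start=q0 accept=q2,q4,q6,q8 q0-0->q0 q0-1->q1 q1-0->q2 q1-1->q3 q2-0->q2 q2-1->q4 q3-0->q4 q3-1->q5 q4-0->q4 q4-1->q6 q5-0->q6 q5-1->q7 q6-0->q6 q6-1->q8 q7-0->q8 q7-1->q9 q8-0->q8 q8-1->q10 q9-0->q10 q9-1->q9 q10-0->q10 q10-1->q10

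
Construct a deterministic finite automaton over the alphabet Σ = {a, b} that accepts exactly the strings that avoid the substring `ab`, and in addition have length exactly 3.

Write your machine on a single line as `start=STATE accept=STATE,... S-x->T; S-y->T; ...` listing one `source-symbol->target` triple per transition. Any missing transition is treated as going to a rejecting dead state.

start=q0; accept=q6,q8; q0-a->q1; q0-b->q2; q1-a->q3; q1-b->q4; q2-a->q3; q2-b->q5; q3-a->q6; q3-b->q7; q4-a->q7; q4-b->q7; q5-a->q6; q5-b->q8; q6-a->q9; q6-b->q10; q7-a->q10; q7-b->q10; q8-a->q9; q8-b->q11; q9-a->q9; q9-b->q10; q10-a->q10; q10-b->q10; q11-a->q9; q11-b->q11

Run two small machines in parallel and take their product. The first has 3 states tracking partial matches of the forbidden pattern `ab`; the second has 5 states tracking the input length, saturating at 4. A product state is a pair (one from each), accepting exactly when both do.
With 12 states:
          a    b  
>  q0     q1   q2 
   q1     q3   q4 
   q2     q3   q5 
   q3     q6   q7 
   q4     q7   q7 
   q5     q6   q8 
 * q6     q9  q10 
   q7    q10  q10 
 * q8     q9  q11 
   q9     q9  q10 
   q10   q10  q10 
   q11    q9  q11 
(> = start, * = accepting)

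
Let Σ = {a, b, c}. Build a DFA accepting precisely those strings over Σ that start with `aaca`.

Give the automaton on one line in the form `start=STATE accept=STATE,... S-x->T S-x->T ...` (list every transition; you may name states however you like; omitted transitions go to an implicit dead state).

start=q0 accept=q4 q0-a->q1 q0-b->q5 q0-c->q5 q1-a->q2 q1-b->q5 q1-c->q5 q2-a->q5 q2-b->q5 q2-c->q3 q3-a->q4 q3-b->q5 q3-c->q5 q4-a->q4 q4-b->q4 q4-c->q4 q5-a->q5 q5-b->q5 q5-c->q5

Check the first 4 symbols one by one: q0 through q3 record how many have matched `aaca` so far; any wrong symbol goes to the dead state q5. After all 4 match we enter the accepting sink q4.
6 states suffice.
        a   b   c  
>  q0   q1  q5  q5 
   q1   q2  q5  q5 
   q2   q5  q5  q3 
   q3   q4  q5  q5 
 * q4   q4  q4  q4 
   q5   q5  q5  q5 
(> = start, * = accepting)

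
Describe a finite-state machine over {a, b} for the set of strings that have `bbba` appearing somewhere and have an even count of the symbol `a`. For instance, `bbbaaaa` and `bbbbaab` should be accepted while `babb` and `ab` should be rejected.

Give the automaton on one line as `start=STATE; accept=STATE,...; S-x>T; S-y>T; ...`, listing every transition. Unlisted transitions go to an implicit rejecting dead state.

start=q0; accept=q9; q0-a>q1; q0-b>q2; q1-a>q0; q1-b>q3; q2-a>q1; q2-b>q4; q3-a>q0; q3-b>q5; q4-a>q1; q4-b>q6; q5-a>q0; q5-b>q7; q6-a>q8; q6-b>q6; q7-a>q9; q7-b>q7; q8-a>q9; q8-b>q8; q9-a>q8; q9-b>q9

Run two small machines in parallel and take their product. The first has 5 states tracking whether and how much of `bbba` has been seen; the second has 2 states tracking the count of `a`s modulo 2. A product state is a pair (one from each), accepting exactly when both do.
10 states suffice.
        a   b  
>  q0   q1  q2 
   q1   q0  q3 
   q2   q1  q4 
   q3   q0  q5 
   q4   q1  q6 
   q5   q0  q7 
   q6   q8  q6 
   q7   q9  q7 
   q8   q9  q8 
 * q9   q8  q9 
(> = start, * = accepting)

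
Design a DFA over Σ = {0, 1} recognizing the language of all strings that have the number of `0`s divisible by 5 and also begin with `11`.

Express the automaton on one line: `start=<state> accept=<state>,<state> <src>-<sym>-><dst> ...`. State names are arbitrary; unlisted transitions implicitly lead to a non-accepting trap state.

Run two small machines in parallel and take their product. The first has 5 states tracking the count of `0`s modulo 5; the second has 4 states tracking whether the input so far still matches the prefix `11`. A product state is a pair (one from each), accepting exactly when both do.
          0    1  
>  s0     s1   s2 
   s1     s3   s1 
   s2     s1   s4 
   s3     s5   s3 
 * s4     s6   s4 
   s5     s7   s5 
   s6     s8   s6 
   s7     s9   s7 
   s8    s10   s8 
   s9     s1   s9 
   s10   s11  s10 
   s11    s4  s11 
(> = start, * = accepting)

start=s0 accept=s4 s0-0->s1 s0-1->s2 s1-0->s3 s1-1->s1 s2-0->s1 s2-1->s4 s3-0->s5 s3-1->s3 s4-0->s6 s4-1->s4 s5-0->s7 s5-1->s5 s6-0->s8 s6-1->s6 s7-0->s9 s7-1->s7 s8-0->s10 s8-1->s8 s9-0->s1 s9-1->s9 s10-0->s11 s10-1->s10 s11-0->s4 s11-1->s11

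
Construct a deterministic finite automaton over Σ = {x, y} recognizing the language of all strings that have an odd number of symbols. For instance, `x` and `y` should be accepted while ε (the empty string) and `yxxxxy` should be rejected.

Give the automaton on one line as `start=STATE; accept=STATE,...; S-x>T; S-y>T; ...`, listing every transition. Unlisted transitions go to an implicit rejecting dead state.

Only the length mod 2 matters, so use a 2-cycle: from any state, every input symbol moves to the next state, wrapping s1 back to s0. Mark s1 accepting.
        x   y  
>  s0   s1  s1 
 * s1   s0  s0 
(> = start, * = accepting)

start=s0; accept=s1; s0-x>s1; s0-y>s1; s1-x>s0; s1-y>s0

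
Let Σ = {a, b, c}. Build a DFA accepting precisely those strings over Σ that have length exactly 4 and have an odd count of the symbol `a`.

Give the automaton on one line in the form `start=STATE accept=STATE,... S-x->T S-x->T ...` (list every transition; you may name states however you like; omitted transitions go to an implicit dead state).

start=q0 accept=q8 q0-a->q1 q0-b->q2 q0-c->q2 q1-a->q3 q1-b->q4 q1-c->q4 q2-a->q4 q2-b->q3 q2-c->q3 q3-a->q5 q3-b->q6 q3-c->q6 q4-a->q6 q4-b->q5 q4-c->q5 q5-a->q7 q5-b->q8 q5-c->q8 q6-a->q8 q6-b->q7 q6-c->q7 q7-a->q7 q7-b->q7 q7-c->q7 q8-a->q7 q8-b->q7 q8-c->q7

Build one automaton per condition and run them in lockstep. One (6 states) tracks the input length, saturating at 5; the other (2 states) tracks the count of `a`s modulo 2. Each combined state is a pair, one component from each; accept when both components accept. Minimizing collapses redundant product states.
A 9-state machine:
        a   b   c  
>  q0   q1  q2  q2 
   q1   q3  q4  q4 
   q2   q4  q3  q3 
   q3   q5  q6  q6 
   q4   q6  q5  q5 
   q5   q7  q8  q8 
   q6   q8  q7  q7 
   q7   q7  q7  q7 
 * q8   q7  q7  q7 
(> = start, * = accepting)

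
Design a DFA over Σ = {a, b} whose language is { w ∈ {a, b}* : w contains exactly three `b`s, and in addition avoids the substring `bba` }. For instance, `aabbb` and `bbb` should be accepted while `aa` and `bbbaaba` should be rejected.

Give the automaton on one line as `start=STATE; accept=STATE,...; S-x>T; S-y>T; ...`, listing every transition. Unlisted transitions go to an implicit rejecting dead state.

Build one automaton per condition and run them in lockstep. The first has 5 states tracking the count of `b`s, saturating at 4; the second has 4 states tracking partial matches of the forbidden pattern `bba`. A product state is a pair (one from each), accepting exactly when both do. After merging equivalent states the machine shrinks.
        a   b  
>  q0   q0  q1 
   q1   q2  q3 
   q2   q2  q4 
   q3   q5  q6 
   q4   q7  q6 
   q5   q5  q5 
 * q6   q5  q5 
   q7   q7  q8 
 * q8   q8  q5 
(> = start, * = accepting)

start=q0; accept=q6,q8; q0-a>q0; q0-b>q1; q1-a>q2; q1-b>q3; q2-a>q2; q2-b>q4; q3-a>q5; q3-b>q6; q4-a>q7; q4-b>q6; q5-a>q5; q5-b>q5; q6-a>q5; q6-b>q5; q7-a>q7; q7-b>q8; q8-a>q8; q8-b>q5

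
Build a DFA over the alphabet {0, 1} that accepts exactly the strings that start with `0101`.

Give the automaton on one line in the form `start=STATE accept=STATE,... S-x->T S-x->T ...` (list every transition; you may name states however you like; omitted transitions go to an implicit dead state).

Walk along `0101` while the input agrees: from S0 take `0` to S1, and so on. Any deviation drops to the rejecting sink S5. Once S4 is reached the prefix is confirmed and every continuation is accepted.
A 6-state machine:
        0   1  
>  S0   S1  S5 
   S1   S5  S2 
   S2   S3  S5 
   S3   S5  S4 
 * S4   S4  S4 
   S5   S5  S5 
(> = start, * = accepting)

start=S0 accept=S4 S0-0->S1 S0-1->S5 S1-0->S5 S1-1->S2 S2-0->S3 S2-1->S5 S3-0->S5 S3-1->S4 S4-0->S4 S4-1->S4 S5-0->S5 S5-1->S5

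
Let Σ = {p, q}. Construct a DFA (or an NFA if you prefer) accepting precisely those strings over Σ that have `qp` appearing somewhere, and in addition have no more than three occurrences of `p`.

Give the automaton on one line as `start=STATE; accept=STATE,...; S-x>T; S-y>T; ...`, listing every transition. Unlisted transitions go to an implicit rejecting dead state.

start=S0; accept=S5,S8,S9; S0-p>S1; S0-q>S2; S1-p>S3; S1-q>S4; S2-p>S5; S2-q>S2; S3-p>S6; S3-q>S7; S4-p>S8; S4-q>S4; S5-p>S8; S5-q>S5; S6-p>S6; S6-q>S6; S7-p>S9; S7-q>S7; S8-p>S9; S8-q>S8; S9-p>S6; S9-q>S9

Run two small machines in parallel and take their product. One (3 states) tracks whether and how much of `qp` has been seen; the other (5 states) tracks the count of `p`s, saturating at 4. Each combined state is a pair, one component from each; accept when both components accept. Equivalent product states are then merged.
10 states suffice.
        p   q  
>  S0   S1  S2 
   S1   S3  S4 
   S2   S5  S2 
   S3   S6  S7 
   S4   S8  S4 
 * S5   S8  S5 
   S6   S6  S6 
   S7   S9  S7 
 * S8   S9  S8 
 * S9   S6  S9 
(> = start, * = accepting)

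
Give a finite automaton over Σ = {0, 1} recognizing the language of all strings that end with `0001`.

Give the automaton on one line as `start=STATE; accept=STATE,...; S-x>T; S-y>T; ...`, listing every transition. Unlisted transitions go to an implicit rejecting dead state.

start=q0; accept=q4; q0-0>q1; q0-1>q0; q1-0>q2; q1-1>q0; q2-0>q3; q2-1>q0; q3-0>q3; q3-1>q4; q4-0>q1; q4-1>q0

Let each state record the length of the longest suffix of the input read so far that is also a prefix of `0001`. q1 means the last symbol is `0`; q2 means the last 2 symbols are `00`; q3 means the last 3 symbols are `000`; q4 means the last 4 symbols are `0001`. Accept only at q4, where the string currently ends in `0001`.
A 5-state machine:
        0   1  
>  q0   q1  q0 
   q1   q2  q0 
   q2   q3  q0 
   q3   q3  q4 
 * q4   q1  q0 
(> = start, * = accepting)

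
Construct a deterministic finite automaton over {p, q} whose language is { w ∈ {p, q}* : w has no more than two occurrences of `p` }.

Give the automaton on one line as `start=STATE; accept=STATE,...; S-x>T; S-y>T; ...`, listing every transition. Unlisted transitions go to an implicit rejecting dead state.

start=s0; accept=s0,s1,s2; s0-p>s1; s0-q>s0; s1-p>s2; s1-q>s1; s2-p>s3; s2-q>s2; s3-p>s3; s3-q>s3

Count `p`s, saturating at 3: states s0 through s2 mean 0 through 2 `p`s seen; s3 means more than 2. Each `p` increments (capped at s3); other symbols loop. Accept from {s0, s1, s2}.
        p   q  
>* s0   s1  s0 
 * s1   s2  s1 
 * s2   s3  s2 
   s3   s3  s3 
(> = start, * = accepting)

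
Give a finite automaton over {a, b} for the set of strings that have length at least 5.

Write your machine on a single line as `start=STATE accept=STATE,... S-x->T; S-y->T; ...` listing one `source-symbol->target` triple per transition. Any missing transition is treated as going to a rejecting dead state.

Count input length up to 6: every symbol moves from S0 toward S6, which means 'more than 5' and absorbs. Accept from {S5, S6}.
        a   b  
>  S0   S1  S1 
   S1   S2  S2 
   S2   S3  S3 
   S3   S4  S4 
   S4   S5  S5 
 * S5   S6  S6 
 * S6   S6  S6 
(> = start, * = accepting)

start=S0; accept=S5,S6; S0-a->S1; S0-b->S1; S1-a->S2; S1-b->S2; S2-a->S3; S2-b->S3; S3-a->S4; S3-b->S4; S4-a->S5; S4-b->S5; S5-a->S6; S5-b->S6; S6-a->S6; S6-b->S6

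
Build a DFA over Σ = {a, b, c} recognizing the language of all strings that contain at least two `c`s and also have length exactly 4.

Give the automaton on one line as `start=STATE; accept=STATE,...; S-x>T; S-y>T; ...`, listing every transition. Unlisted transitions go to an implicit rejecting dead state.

start=q0; accept=q9; q0-a>q1; q0-b>q1; q0-c>q2; q1-a>q3; q1-b>q3; q1-c>q4; q2-a>q4; q2-b>q4; q2-c>q5; q3-a>q6; q3-b>q6; q3-c>q7; q4-a>q7; q4-b>q7; q4-c>q8; q5-a>q8; q5-b>q8; q5-c>q8; q6-a>q6; q6-b>q6; q6-c>q6; q7-a>q6; q7-b>q6; q7-c>q9; q8-a>q9; q8-b>q9; q8-c>q9; q9-a>q6; q9-b>q6; q9-c>q6

Build one automaton per condition and run them in lockstep. One (4 states) tracks the count of `c`s, saturating at 3; the other (6 states) tracks the input length, saturating at 5. Each combined state is a pair, one component from each; accept when both components accept. Minimizing collapses redundant product states.
With 10 states:
        a   b   c  
>  q0   q1  q1  q2 
   q1   q3  q3  q4 
   q2   q4  q4  q5 
   q3   q6  q6  q7 
   q4   q7  q7  q8 
   q5   q8  q8  q8 
   q6   q6  q6  q6 
   q7   q6  q6  q9 
   q8   q9  q9  q9 
 * q9   q6  q6  q6 
(> = start, * = accepting)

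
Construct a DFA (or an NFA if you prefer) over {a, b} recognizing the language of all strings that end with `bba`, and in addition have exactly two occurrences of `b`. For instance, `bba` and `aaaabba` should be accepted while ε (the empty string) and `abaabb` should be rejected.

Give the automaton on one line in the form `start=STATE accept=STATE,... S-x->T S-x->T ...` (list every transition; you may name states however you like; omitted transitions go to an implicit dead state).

Build one automaton per condition and run them in lockstep. One (4 states) tracks how much of the suffix `bba` has currently been matched; the other (4 states) tracks the count of `b`s, saturating at 3. Each combined state is a pair, one component from each; accept when both components accept. Equivalent product states are then merged.
With 5 states:
        a   b  
>  S0   S0  S1 
   S1   S2  S3 
   S2   S2  S2 
   S3   S4  S2 
 * S4   S2  S2 
(> = start, * = accepting)

start=S0 accept=S4 S0-a->S0 S0-b->S1 S1-a->S2 S1-b->S3 S2-a->S2 S2-b->S2 S3-a->S4 S3-b->S2 S4-a->S2 S4-b->S2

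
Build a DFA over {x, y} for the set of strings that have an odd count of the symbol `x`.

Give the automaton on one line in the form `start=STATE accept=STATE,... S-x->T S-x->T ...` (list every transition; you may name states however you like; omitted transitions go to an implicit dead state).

start=s0 accept=s1 s0-x->s1 s0-y->s0 s1-x->s0 s1-y->s1

Keep the running count of `x`s modulo 2: each `x` advances along the cycle s0 → s1 → s0 while other symbols loop. Accept at s1.
2 states suffice.
        x   y  
>  s0   s1  s0 
 * s1   s0  s1 
(> = start, * = accepting)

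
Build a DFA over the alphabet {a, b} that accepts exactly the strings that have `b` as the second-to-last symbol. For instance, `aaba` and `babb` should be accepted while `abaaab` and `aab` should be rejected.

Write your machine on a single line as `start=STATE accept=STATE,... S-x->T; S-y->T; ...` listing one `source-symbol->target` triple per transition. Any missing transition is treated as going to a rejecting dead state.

Because acceptance depends on a position counted from the end, the machine has to buffer the most recent 2 symbols. Make each state the string of the last up-to-2 symbols read; on input `x` shift the window left and append `x`. Accept when the buffered window has length 2 and begins with `b`.
        a   b  
>  q0   q1  q2 
   q1   q3  q4 
   q2   q5  q6 
   q3   q3  q4 
   q4   q5  q6 
 * q5   q3  q4 
 * q6   q5  q6 
(> = start, * = accepting)

start=q0; accept=q5,q6; q0-a->q1; q0-b->q2; q1-a->q3; q1-b->q4; q2-a->q5; q2-b->q6; q3-a->q3; q3-b->q4; q4-a->q5; q4-b->q6; q5-a->q3; q5-b->q4; q6-a->q5; q6-b->q6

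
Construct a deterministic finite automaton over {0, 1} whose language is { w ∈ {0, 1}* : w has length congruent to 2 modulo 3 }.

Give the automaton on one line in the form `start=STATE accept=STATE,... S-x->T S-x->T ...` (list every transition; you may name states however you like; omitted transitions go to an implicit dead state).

Count input length modulo 3: every symbol advances one step around the cycle S0 → S1 → S2 → S0. Accept at S2.
A 3-state machine:
        0   1  
>  S0   S1  S1 
   S1   S2  S2 
 * S2   S0  S0 
(> = start, * = accepting)

start=S0 accept=S2 S0-0->S1 S0-1->S1 S1-0->S2 S1-1->S2 S2-0->S0 S2-1->S0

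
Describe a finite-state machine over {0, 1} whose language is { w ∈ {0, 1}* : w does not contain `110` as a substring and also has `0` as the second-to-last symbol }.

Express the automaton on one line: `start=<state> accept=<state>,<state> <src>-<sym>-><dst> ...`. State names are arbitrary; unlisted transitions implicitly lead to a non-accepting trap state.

start=s0 accept=s3,s4 s0-0->s1 s0-1->s2 s1-0->s3 s1-1->s4 s2-0->s5 s2-1->s6 s3-0->s3 s3-1->s4 s4-0->s5 s4-1->s6 s5-0->s3 s5-1->s4 s6-0->s7 s6-1->s6 s7-0->s8 s7-1->s9 s8-0->s8 s8-1->s9 s9-0->s7 s9-1->s10 s10-0->s7 s10-1->s10

Build one automaton per condition and run them in lockstep. The first has 4 states tracking partial matches of the forbidden pattern `110`; the second has 7 states tracking the last 2 symbols read. A product state is a pair (one from each), accepting exactly when both do.
          0    1  
>  s0     s1   s2 
   s1     s3   s4 
   s2     s5   s6 
 * s3     s3   s4 
 * s4     s5   s6 
   s5     s3   s4 
   s6     s7   s6 
   s7     s8   s9 
   s8     s8   s9 
   s9     s7  s10 
   s10    s7  s10 
(> = start, * = accepting)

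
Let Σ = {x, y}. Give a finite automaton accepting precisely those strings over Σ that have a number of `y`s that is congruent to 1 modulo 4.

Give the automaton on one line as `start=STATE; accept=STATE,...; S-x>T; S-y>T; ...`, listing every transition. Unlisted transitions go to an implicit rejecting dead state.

start=s0; accept=s1; s0-x>s0; s0-y>s1; s1-x>s1; s1-y>s2; s2-x>s2; s2-y>s3; s3-x>s3; s3-y>s0

Keep the running count of `y`s modulo 4: each `y` advances along the cycle s0 → s1 → s2 → s3 → s0 while other symbols loop. Accept at s1.
With 4 states:
        x   y  
>  s0   s0  s1 
 * s1   s1  s2 
   s2   s2  s3 
   s3   s3  s0 
(> = start, * = accepting)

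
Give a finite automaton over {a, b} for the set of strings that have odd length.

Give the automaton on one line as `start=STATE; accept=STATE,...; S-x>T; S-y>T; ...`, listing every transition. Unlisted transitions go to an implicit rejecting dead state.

Count input length modulo 2: every symbol advances one step around the cycle S0 → S1 → S0. Accept at S1.
2 states suffice.
        a   b  
>  S0   S1  S1 
 * S1   S0  S0 
(> = start, * = accepting)

start=S0; accept=S1; S0-a>S1; S0-b>S1; S1-a>S0; S1-b>S0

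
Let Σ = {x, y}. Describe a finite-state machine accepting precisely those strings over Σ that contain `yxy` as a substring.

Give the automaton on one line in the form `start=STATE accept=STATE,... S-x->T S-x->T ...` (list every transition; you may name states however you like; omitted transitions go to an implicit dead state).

Track how much of `yxy` has been matched so far: state s0 is no progress, s3 is the absorbing accept state reached once `yxy` has occurred. Intermediate states record partial matches; on a mismatch, fall back to the longest reusable overlap.
A 4-state machine:
        x   y  
>  s0   s0  s1 
   s1   s2  s1 
   s2   s0  s3 
 * s3   s3  s3 
(> = start, * = accepting)

start=s0 accept=s3 s0-x->s0 s0-y->s1 s1-x->s2 s1-y->s1 s2-x->s0 s2-y->s3 s3-x->s3 s3-y->s3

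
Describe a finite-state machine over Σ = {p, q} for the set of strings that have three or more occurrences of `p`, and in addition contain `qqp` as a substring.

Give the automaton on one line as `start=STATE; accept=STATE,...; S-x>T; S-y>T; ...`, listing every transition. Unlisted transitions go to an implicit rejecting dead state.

start=S0; accept=S9; S0-p>S1; S0-q>S2; S1-p>S3; S1-q>S4; S2-p>S1; S2-q>S5; S3-p>S3; S3-q>S6; S4-p>S3; S4-q>S7; S5-p>S7; S5-q>S5; S6-p>S3; S6-q>S8; S7-p>S8; S7-q>S7; S8-p>S9; S8-q>S8; S9-p>S9; S9-q>S9

Handle the two conditions separately and then intersect. The first has 5 states tracking the count of `p`s, saturating at 4; the second has 4 states tracking whether and how much of `qqp` has been seen. A product state is a pair (one from each), accepting exactly when both do. Minimizing collapses redundant product states.
10 states suffice.
        p   q  
>  S0   S1  S2 
   S1   S3  S4 
   S2   S1  S5 
   S3   S3  S6 
   S4   S3  S7 
   S5   S7  S5 
   S6   S3  S8 
   S7   S8  S7 
   S8   S9  S8 
 * S9   S9  S9 
(> = start, * = accepting)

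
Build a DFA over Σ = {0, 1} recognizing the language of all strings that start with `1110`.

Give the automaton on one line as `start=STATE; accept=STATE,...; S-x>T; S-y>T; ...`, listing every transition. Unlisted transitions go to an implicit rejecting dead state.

start=s0; accept=s4; s0-0>s5; s0-1>s1; s1-0>s5; s1-1>s2; s2-0>s5; s2-1>s3; s3-0>s4; s3-1>s5; s4-0>s4; s4-1>s4; s5-0>s5; s5-1>s5

Check the first 4 symbols one by one: s0 through s3 record how many have matched `1110` so far; any wrong symbol goes to the dead state s5. After all 4 match we enter the accepting sink s4.
6 states suffice.
        0   1  
>  s0   s5  s1 
   s1   s5  s2 
   s2   s5  s3 
   s3   s4  s5 
 * s4   s4  s4 
   s5   s5  s5 
(> = start, * = accepting)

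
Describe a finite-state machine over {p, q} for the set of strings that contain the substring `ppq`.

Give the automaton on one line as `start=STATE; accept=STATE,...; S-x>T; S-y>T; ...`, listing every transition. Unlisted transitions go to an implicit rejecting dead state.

States A..C record the length of the longest prefix of `ppq` that matches the current input suffix. Reaching D means `ppq` has been seen, and we stay there forever. Accept from D.
       p  q 
>  A   B  A 
   B   C  A 
   C   C  D 
 * D   D  D 
(> = start, * = accepting)

start=A; accept=D; A-p>B; A-q>A; B-p>C; B-q>A; C-p>C; C-q>D; D-p>D; D-q>D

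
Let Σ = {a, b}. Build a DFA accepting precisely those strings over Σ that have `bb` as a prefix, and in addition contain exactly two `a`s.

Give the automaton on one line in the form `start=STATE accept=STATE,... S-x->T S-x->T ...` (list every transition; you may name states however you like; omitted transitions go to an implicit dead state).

start=q0 accept=q5 q0-a->q1 q0-b->q2 q1-a->q1 q1-b->q1 q2-a->q1 q2-b->q3 q3-a->q4 q3-b->q3 q4-a->q5 q4-b->q4 q5-a->q1 q5-b->q5

Handle the two conditions separately and then intersect. One (4 states) tracks whether the input so far still matches the prefix `bb`; the other (4 states) tracks the count of `a`s, saturating at 3. Each combined state is a pair, one component from each; accept when both components accept. Equivalent product states are then merged.
A 6-state machine:
        a   b  
>  q0   q1  q2 
   q1   q1  q1 
   q2   q1  q3 
   q3   q4  q3 
   q4   q5  q4 
 * q5   q1  q5 
(> = start, * = accepting)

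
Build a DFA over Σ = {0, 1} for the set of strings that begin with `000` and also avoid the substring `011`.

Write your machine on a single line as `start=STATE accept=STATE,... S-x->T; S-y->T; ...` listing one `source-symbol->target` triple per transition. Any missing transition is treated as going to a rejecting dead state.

Handle the two conditions separately and then intersect. One (5 states) tracks whether the input so far still matches the prefix `000`; the other (4 states) tracks partial matches of the forbidden pattern `011`. Each combined state is a pair, one component from each; accept when both components accept. Minimizing collapses redundant product states.
       0  1 
>  A   B  C 
   B   D  C 
   C   C  C 
   D   E  C 
 * E   E  F 
 * F   E  C 
(> = start, * = accepting)

start=A; accept=E,F; A-0->B; A-1->C; B-0->D; B-1->C; C-0->C; C-1->C; D-0->E; D-1->C; E-0->E; E-1->F; F-0->E; F-1->C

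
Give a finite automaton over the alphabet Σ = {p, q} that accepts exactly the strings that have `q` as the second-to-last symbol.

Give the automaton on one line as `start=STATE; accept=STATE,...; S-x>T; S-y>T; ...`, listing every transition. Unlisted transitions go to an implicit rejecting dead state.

A DFA must remember the last 2 symbols (since which symbol is second-to-last isn't known until the input ends). Use one state per possible window of the last ≤2 symbols; accept from those whose window starts with `q`.
7 states suffice.
       p  q 
>  A   B  C 
   B   D  E 
   C   F  G 
   D   D  E 
   E   F  G 
 * F   D  E 
 * G   F  G 
(> = start, * = accepting)

start=A; accept=F,G; A-p>B; A-q>C; B-p>D; B-q>E; C-p>F; C-q>G; D-p>D; D-q>E; E-p>F; E-q>G; F-p>D; F-q>E; G-p>F; G-q>G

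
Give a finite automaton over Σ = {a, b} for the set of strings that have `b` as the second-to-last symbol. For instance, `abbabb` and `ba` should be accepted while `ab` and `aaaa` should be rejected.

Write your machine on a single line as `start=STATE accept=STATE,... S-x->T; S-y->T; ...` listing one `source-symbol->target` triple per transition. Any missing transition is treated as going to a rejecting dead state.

Because acceptance depends on a position counted from the end, the machine has to buffer the most recent 2 symbols. Make each state the string of the last up-to-2 symbols read; on input `x` shift the window left and append `x`. Accept when the buffered window has length 2 and begins with `b`.
With 7 states:
        a   b  
>  s0   s1  s2 
   s1   s3  s4 
   s2   s5  s6 
   s3   s3  s4 
   s4   s5  s6 
 * s5   s3  s4 
 * s6   s5  s6 
(> = start, * = accepting)

start=s0; accept=s5,s6; s0-a->s1; s0-b->s2; s1-a->s3; s1-b->s4; s2-a->s5; s2-b->s6; s3-a->s3; s3-b->s4; s4-a->s5; s4-b->s6; s5-a->s3; s5-b->s4; s6-a->s5; s6-b->s6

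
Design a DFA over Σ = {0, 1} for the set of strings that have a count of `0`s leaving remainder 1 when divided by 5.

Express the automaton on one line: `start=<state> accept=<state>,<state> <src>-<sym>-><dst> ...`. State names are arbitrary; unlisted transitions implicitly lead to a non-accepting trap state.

Keep the running count of `0`s modulo 5: each `0` advances along the cycle A → B → C → D → E → A while other symbols loop. Accept at B.
With 5 states:
       0  1 
>  A   B  A 
 * B   C  B 
   C   D  C 
   D   E  D 
   E   A  E 
(> = start, * = accepting)

start=A accept=B A-0->B A-1->A B-0->C B-1->B C-0->D C-1->C D-0->E D-1->D E-0->A E-1->E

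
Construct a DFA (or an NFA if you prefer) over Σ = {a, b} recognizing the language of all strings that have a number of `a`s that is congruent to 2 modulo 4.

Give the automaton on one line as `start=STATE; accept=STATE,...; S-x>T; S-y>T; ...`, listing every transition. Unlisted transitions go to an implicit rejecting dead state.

Keep the running count of `a`s modulo 4: each `a` advances along the cycle q0 → q1 → q2 → q3 → q0 while other symbols loop. Accept at q2.
        a   b  
>  q0   q1  q0 
   q1   q2  q1 
 * q2   q3  q2 
   q3   q0  q3 
(> = start, * = accepting)

start=q0; accept=q2; q0-a>q1; q0-b>q0; q1-a>q2; q1-b>q1; q2-a>q3; q2-b>q2; q3-a>q0; q3-b>q3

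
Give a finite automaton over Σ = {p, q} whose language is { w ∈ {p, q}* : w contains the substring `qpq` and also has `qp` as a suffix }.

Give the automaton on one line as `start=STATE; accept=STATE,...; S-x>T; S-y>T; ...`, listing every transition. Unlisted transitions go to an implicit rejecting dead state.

Handle the two conditions separately and then intersect. The first has 4 states tracking whether and how much of `qpq` has been seen; the second has 3 states tracking how much of the suffix `qp` has currently been matched. A product state is a pair (one from each), accepting exactly when both do.
6 states suffice.
       p  q 
>  A   A  B 
   B   C  B 
   C   A  D 
   D   E  D 
 * E   F  D 
   F   F  D 
(> = start, * = accepting)

start=A; accept=E; A-p>A; A-q>B; B-p>C; B-q>B; C-p>A; C-q>D; D-p>E; D-q>D; E-p>F; E-q>D; F-p>F; F-q>D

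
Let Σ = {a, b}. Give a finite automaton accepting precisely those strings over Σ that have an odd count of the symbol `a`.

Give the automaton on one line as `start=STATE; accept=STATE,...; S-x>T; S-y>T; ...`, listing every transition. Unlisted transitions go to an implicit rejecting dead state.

Keep the running count of `a`s modulo 2: each `a` advances along the cycle S0 → S1 → S0 while other symbols loop. Accept at S1.
2 states suffice.
        a   b  
>  S0   S1  S0 
 * S1   S0  S1 
(> = start, * = accepting)

start=S0; accept=S1; S0-a>S1; S0-b>S0; S1-a>S0; S1-b>S1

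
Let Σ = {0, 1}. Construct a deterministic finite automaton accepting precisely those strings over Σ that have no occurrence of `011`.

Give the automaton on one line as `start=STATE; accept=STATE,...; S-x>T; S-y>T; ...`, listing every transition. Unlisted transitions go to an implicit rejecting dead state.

Track partial matches of the forbidden pattern `011`. State s3 is a dead state reached once `011` has occurred; every other state accepts. s0 means no part of `011` is currently matched.
4 states suffice.
        0   1  
>* s0   s1  s0 
 * s1   s1  s2 
 * s2   s1  s3 
   s3   s3  s3 
(> = start, * = accepting)

start=s0; accept=s0,s1,s2; s0-0>s1; s0-1>s0; s1-0>s1; s1-1>s2; s2-0>s1; s2-1>s3; s3-0>s3; s3-1>s3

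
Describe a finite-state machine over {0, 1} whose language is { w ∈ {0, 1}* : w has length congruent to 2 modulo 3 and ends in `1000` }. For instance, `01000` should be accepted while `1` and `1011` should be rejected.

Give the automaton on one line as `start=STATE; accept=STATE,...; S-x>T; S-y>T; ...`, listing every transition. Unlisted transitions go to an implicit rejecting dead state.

start=q0; accept=q13; q0-0>q1; q0-1>q2; q1-0>q3; q1-1>q4; q2-0>q5; q2-1>q4; q3-0>q0; q3-1>q6; q4-0>q7; q4-1>q6; q5-0>q8; q5-1>q6; q6-0>q9; q6-1>q2; q7-0>q10; q7-1>q2; q8-0>q11; q8-1>q2; q9-0>q12; q9-1>q4; q10-0>q13; q10-1>q4; q11-0>q3; q11-1>q4; q12-0>q14; q12-1>q6; q13-0>q0; q13-1>q6; q14-0>q1; q14-1>q2

Build one automaton per condition and run them in lockstep. The first has 3 states tracking the input length modulo 3; the second has 5 states tracking how much of the suffix `1000` has currently been matched. A product state is a pair (one from each), accepting exactly when both do.
A 15-state machine:
          0    1  
>  q0     q1   q2 
   q1     q3   q4 
   q2     q5   q4 
   q3     q0   q6 
   q4     q7   q6 
   q5     q8   q6 
   q6     q9   q2 
   q7    q10   q2 
   q8    q11   q2 
   q9    q12   q4 
   q10   q13   q4 
   q11    q3   q4 
   q12   q14   q6 
 * q13    q0   q6 
   q14    q1   q2 
(> = start, * = accepting)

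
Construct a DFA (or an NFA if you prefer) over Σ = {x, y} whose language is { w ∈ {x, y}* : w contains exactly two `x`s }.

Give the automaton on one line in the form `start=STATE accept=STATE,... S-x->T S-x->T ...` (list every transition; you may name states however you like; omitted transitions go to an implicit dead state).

Count `x`s, saturating at 3: states A through C mean 0 through 2 `x`s seen; D means more than 2. Each `x` increments (capped at D); other symbols loop. Accept from {C}.
       x  y 
>  A   B  A 
   B   C  B 
 * C   D  C 
   D   D  D 
(> = start, * = accepting)

start=A accept=C A-x->B A-y->A B-x->C B-y->B C-x->D C-y->C D-x->D D-y->D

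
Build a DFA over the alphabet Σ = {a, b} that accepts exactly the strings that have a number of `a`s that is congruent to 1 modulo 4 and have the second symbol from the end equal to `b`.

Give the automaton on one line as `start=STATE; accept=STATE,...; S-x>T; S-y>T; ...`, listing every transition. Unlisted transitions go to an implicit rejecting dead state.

start=q0; accept=q5,q7; q0-a>q1; q0-b>q2; q1-a>q3; q1-b>q4; q2-a>q5; q2-b>q2; q3-a>q6; q3-b>q3; q4-a>q3; q4-b>q7; q5-a>q3; q5-b>q4; q6-a>q0; q6-b>q6; q7-a>q3; q7-b>q7

Run two small machines in parallel and take their product. The first has 4 states tracking the count of `a`s modulo 4; the second has 7 states tracking the last 2 symbols read. A product state is a pair (one from each), accepting exactly when both do. After merging equivalent states the machine shrinks.
        a   b  
>  q0   q1  q2 
   q1   q3  q4 
   q2   q5  q2 
   q3   q6  q3 
   q4   q3  q7 
 * q5   q3  q4 
   q6   q0  q6 
 * q7   q3  q7 
(> = start, * = accepting)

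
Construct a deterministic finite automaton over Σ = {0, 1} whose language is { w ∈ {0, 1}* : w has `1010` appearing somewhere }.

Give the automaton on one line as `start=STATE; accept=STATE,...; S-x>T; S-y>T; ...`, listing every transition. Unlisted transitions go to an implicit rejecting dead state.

States A..D record the length of the longest prefix of `1010` that matches the current input suffix. Reaching E means `1010` has been seen, and we stay there forever. Accept from E.
       0  1 
>  A   A  B 
   B   C  B 
   C   A  D 
   D   E  B 
 * E   E  E 
(> = start, * = accepting)

start=A; accept=E; A-0>A; A-1>B; B-0>C; B-1>B; C-0>A; C-1>D; D-0>E; D-1>B; E-0>E; E-1>E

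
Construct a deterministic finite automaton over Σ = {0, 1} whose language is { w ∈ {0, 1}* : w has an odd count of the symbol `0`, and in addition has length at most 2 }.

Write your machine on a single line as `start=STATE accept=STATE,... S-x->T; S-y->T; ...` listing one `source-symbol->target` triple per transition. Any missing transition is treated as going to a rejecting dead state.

start=s0; accept=s1,s4; s0-0->s1; s0-1->s2; s1-0->s3; s1-1->s4; s2-0->s4; s2-1->s3; s3-0->s3; s3-1->s3; s4-0->s3; s4-1->s3

Handle the two conditions separately and then intersect. One (2 states) tracks the count of `0`s modulo 2; the other (4 states) tracks the input length, saturating at 3. Each combined state is a pair, one component from each; accept when both components accept. Equivalent product states are then merged.
With 5 states:
        0   1  
>  s0   s1  s2 
 * s1   s3  s4 
   s2   s4  s3 
   s3   s3  s3 
 * s4   s3  s3 
(> = start, * = accepting)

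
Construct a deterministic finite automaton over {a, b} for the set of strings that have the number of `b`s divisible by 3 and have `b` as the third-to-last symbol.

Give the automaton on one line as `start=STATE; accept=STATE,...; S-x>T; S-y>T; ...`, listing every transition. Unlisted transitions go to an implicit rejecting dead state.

Build one automaton per condition and run them in lockstep. The first has 3 states tracking the count of `b`s modulo 3; the second has 15 states tracking the last 3 symbols read. A product state is a pair (one from each), accepting exactly when both do. Equivalent product states are then merged.
With 14 states:
          a    b  
>  s0     s0   s1 
   s1     s2   s3 
   s2     s2   s4 
   s3     s5   s6 
   s4     s5   s7 
   s5     s8   s9 
 * s6    s10   s1 
   s7    s10   s1 
   s8     s8  s11 
 * s9    s12   s1 
 * s10   s13   s1 
   s11   s12   s1 
   s12   s13   s1 
 * s13    s0   s1 
(> = start, * = accepting)

start=s0; accept=s6,s9,s10,s13; s0-a>s0; s0-b>s1; s1-a>s2; s1-b>s3; s2-a>s2; s2-b>s4; s3-a>s5; s3-b>s6; s4-a>s5; s4-b>s7; s5-a>s8; s5-b>s9; s6-a>s10; s6-b>s1; s7-a>s10; s7-b>s1; s8-a>s8; s8-b>s11; s9-a>s12; s9-b>s1; s10-a>s13; s10-b>s1; s11-a>s12; s11-b>s1; s12-a>s13; s12-b>s1; s13-a>s0; s13-b>s1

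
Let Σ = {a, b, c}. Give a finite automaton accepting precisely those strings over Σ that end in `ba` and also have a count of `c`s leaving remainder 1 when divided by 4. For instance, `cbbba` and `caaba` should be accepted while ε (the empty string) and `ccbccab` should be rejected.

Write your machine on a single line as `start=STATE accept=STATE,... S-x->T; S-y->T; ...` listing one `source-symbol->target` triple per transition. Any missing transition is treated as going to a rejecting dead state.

Build one automaton per condition and run them in lockstep. The first has 3 states tracking how much of the suffix `ba` has currently been matched; the second has 4 states tracking the count of `c`s modulo 4. A product state is a pair (one from each), accepting exactly when both do.
12 states suffice.
          a    b    c  
>  q0     q0   q1   q2 
   q1     q3   q1   q2 
   q2     q2   q4   q5 
   q3     q0   q1   q2 
   q4     q6   q4   q5 
   q5     q5   q7   q8 
 * q6     q2   q4   q5 
   q7     q9   q7   q8 
   q8     q8  q10   q0 
   q9     q5   q7   q8 
   q10   q11  q10   q0 
   q11    q8  q10   q0 
(> = start, * = accepting)

start=q0; accept=q6; q0-a->q0; q0-b->q1; q0-c->q2; q1-a->q3; q1-b->q1; q1-c->q2; q2-a->q2; q2-b->q4; q2-c->q5; q3-a->q0; q3-b->q1; q3-c->q2; q4-a->q6; q4-b->q4; q4-c->q5; q5-a->q5; q5-b->q7; q5-c->q8; q6-a->q2; q6-b->q4; q6-c->q5; q7-a->q9; q7-b->q7; q7-c->q8; q8-a->q8; q8-b->q10; q8-c->q0; q9-a->q5; q9-b->q7; q9-c->q8; q10-a->q11; q10-b->q10; q10-c->q0; q11-a->q8; q11-b->q10; q11-c->q0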